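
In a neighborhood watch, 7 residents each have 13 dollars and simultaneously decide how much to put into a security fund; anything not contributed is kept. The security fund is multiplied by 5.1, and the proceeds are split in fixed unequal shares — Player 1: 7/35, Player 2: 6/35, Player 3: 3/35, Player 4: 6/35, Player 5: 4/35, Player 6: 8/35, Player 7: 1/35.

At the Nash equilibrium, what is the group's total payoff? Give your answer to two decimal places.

197.60 dollars

Player j's private return per contributed unit is 5.1 × (j's share). Contributing is weakly dominant for j when that share is at least 1/5.1 = 0.1961, and contributing 0 is dominant otherwise.
Player 1 and Player 6 clear that bar, contributing 13 each; the remaining 5 contribute 0. Total contributed: 26.
The security fund pays out 5.1 × 26 = 132.60 in total (split across the unequal shares, but the aggregate is all that matters for the group sum).
The 5 free-riders keep 13 each, adding 65. Group total = 65 + 132.60 = 197.60.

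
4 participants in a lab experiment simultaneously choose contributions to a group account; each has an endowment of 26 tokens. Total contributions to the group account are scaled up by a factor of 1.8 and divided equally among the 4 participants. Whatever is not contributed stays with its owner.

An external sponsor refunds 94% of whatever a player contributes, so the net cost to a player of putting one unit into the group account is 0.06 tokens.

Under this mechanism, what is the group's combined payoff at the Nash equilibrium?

284.96 tokens

The effective private return per unit is now (1.8/4) / 0.06 = 7.5000 > 1, so every player's dominant strategy flips to full contribution.
So the Nash equilibrium is full contribution by all 4; the group earns 4 × (26 × 0.94 + 1.8 × 26) = 284.96.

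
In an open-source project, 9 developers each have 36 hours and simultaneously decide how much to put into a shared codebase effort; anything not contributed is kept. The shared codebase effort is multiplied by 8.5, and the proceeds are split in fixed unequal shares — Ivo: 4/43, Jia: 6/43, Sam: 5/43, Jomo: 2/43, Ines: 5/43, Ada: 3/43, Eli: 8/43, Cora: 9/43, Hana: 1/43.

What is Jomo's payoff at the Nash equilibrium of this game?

Each unit j contributes comes back to j as 8.5 × (j's share), so j prefers to contribute only if that share exceeds 1/8.5 = 0.1176; otherwise keeping the unit dominates.
The shares above 0.1176 belong to Jia, Eli and Cora, contributing 36 each; the remaining 6 contribute 0. Total contributed: 108.
Jomo keeps 36 and receives 8.5 × 108 × 2/43 = 42.70 from the shared codebase effort, for a payoff of 78.70.

78.70 hours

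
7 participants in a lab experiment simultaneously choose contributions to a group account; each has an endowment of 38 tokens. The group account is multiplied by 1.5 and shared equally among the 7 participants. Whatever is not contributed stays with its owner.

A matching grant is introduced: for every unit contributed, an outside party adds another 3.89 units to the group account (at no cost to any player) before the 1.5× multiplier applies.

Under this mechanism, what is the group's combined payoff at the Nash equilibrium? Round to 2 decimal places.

The effective private return per unit is now 1.5 × 4.89 / 7 = 1.0479 > 1, so every player's dominant strategy flips to full contribution.
At the Nash equilibrium everyone contributes 38. Group total payoff = 1.5 × 4.89 × 266 = 1951.11.

1951.11 tokens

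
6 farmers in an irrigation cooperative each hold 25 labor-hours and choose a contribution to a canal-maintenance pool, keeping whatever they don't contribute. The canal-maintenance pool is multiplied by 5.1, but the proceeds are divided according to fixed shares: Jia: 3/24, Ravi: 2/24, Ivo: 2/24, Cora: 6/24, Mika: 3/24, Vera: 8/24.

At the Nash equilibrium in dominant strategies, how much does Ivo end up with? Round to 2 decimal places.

46.25 labor-hours

A player with share s gets back 5.1·s per unit contributed, so full contribution is dominant for anyone with s > 1/5.1 = 0.1961 and zero contribution is dominant for anyone below.
Cora and Vera are above the threshold, contributing 25 each; the remaining 4 contribute 0. Total contributed: 50.
Ivo keeps 25 and receives 5.1 × 50 × 2/24 = 21.25 from the canal-maintenance pool, for a payoff of 46.25.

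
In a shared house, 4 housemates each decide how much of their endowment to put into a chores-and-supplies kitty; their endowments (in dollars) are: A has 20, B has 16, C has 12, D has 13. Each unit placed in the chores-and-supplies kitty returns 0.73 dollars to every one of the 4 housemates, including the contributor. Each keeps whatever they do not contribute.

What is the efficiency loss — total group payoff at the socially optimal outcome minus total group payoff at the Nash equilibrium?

The private return per contributed unit is 0.73 < 1 for everyone, so the Nash equilibrium is zero contribution and the group total is Σ E_j = 20 + 16 + 12 + 13 = 61.
Each contributed unit returns 2.920 to the group, so the social optimum is full contribution by everyone: group total = 2.920 × 61 = 178.12.
Efficiency loss = (2.920 − 1) × 61 = 117.12.

117.12 dollars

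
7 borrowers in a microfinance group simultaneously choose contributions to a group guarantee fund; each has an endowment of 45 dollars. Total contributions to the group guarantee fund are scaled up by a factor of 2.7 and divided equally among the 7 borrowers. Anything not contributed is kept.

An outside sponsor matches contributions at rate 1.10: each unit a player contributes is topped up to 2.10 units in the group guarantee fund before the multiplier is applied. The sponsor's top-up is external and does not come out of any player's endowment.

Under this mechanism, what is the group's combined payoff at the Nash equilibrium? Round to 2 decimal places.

Even with the mechanism, each unit contributed returns only 2.7 × 2.10 / 7 = 0.8100 per unit of net cost, so contributing nothing is still dominant.
Everyone keeps their endowment and the group total is 7 × 45 = 315.

315.00 dollars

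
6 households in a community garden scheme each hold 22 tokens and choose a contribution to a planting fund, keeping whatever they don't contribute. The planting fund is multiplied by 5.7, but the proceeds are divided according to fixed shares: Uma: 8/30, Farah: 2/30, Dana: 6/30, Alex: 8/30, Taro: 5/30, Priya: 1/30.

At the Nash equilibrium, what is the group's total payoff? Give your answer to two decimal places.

Each unit j contributes comes back to j as 5.7 × (j's share), so j prefers to contribute only if that share exceeds 1/5.7 = 0.1754; otherwise keeping the unit dominates.
Uma, Dana and Alex clear that bar, contributing 22 each; the remaining 3 contribute 0. Total contributed: 66.
The planting fund pays out 5.7 × 66 = 376.20 in total (split across the unequal shares, but the aggregate is all that matters for the group sum).
The 3 free-riders keep 22 each, adding 66. Group total = 66 + 376.20 = 442.20.

442.20 tokens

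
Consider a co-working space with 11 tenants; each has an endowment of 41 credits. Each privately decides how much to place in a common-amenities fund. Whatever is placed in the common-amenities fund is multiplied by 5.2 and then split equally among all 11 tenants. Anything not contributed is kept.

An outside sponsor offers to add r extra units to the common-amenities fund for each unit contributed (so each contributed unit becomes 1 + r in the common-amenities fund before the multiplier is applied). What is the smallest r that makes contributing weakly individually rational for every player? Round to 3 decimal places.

1.115

With matching at rate r, one contributed unit becomes (1 + r) in the common-amenities fund and returns 5.2 × (1 + r) / 11 to the contributor.
Setting this equal to 1: 1 + r = 11/5.2 = 2.1154.
So the minimum matching rate is r = 2.1154 − 1 = 1.115.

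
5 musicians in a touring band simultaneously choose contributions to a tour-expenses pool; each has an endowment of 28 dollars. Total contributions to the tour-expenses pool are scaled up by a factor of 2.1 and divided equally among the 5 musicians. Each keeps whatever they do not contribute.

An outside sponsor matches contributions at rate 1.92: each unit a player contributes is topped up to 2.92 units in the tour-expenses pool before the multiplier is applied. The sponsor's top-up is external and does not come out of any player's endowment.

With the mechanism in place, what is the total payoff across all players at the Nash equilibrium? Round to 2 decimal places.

858.48 dollars

Under the mechanism each unit contributed yields 2.1 × 2.92 / 5 = 1.2264 back to its contributor per unit of net cost, which exceeds 1, making full contribution the dominant choice for everyone.
At the Nash equilibrium everyone contributes 28. Group total payoff = 2.1 × 2.92 × 140 = 858.48.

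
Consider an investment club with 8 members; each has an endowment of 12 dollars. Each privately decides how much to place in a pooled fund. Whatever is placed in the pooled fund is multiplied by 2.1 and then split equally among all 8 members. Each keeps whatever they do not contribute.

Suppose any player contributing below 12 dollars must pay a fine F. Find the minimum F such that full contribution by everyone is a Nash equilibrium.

8.85 dollars

Given the others contribute fully, the best deviation is to contribute 0 (any partial contribution still incurs the fine and gives up units whose private return 0.2625 is below 1).
Deviating from 12 to 0 saves 12 dollars but forfeits the deviator's share of the drop in the pooled fund: 2.1/8 × 12 = 3.15.
So the deviation gain is 12 − 3.15 = 8.85, and the fine must be at least 8.85 dollars to wipe it out.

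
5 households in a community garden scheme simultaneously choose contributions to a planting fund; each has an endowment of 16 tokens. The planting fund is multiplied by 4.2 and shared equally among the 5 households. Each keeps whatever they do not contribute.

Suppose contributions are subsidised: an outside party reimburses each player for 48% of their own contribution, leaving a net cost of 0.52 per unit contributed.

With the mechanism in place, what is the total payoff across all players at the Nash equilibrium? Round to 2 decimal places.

374.40 tokens

With the mechanism, a contributed unit returns (4.2/5) / 0.52 = 1.6154 per unit of net cost to the contributor — now above 1 — so contributing fully is weakly dominant for every player.
So the Nash equilibrium is full contribution by all 5; the group earns 5 × (16 × 0.48 + 4.2 × 16) = 374.40.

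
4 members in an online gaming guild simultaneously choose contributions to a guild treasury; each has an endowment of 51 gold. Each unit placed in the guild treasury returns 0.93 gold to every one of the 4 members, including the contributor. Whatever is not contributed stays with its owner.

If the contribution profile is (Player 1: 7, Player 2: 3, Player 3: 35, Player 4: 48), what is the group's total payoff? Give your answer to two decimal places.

Total contributed: 7 + 3 + 35 + 48 = 93; total kept: 4 × 51 − 93 = 111.
The guild treasury pays out 0.93 × 4 × 93 = 345.96 in aggregate.
Group total = 111 + 345.96 = 456.96.

456.96 gold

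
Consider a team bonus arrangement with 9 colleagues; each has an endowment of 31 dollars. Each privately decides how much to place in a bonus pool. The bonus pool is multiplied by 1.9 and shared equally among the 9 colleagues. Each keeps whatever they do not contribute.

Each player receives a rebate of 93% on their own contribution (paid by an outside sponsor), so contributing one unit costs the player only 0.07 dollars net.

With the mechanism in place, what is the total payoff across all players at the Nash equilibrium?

Under the mechanism each unit contributed yields (1.9/9) / 0.07 = 3.0159 back to its contributor per unit of net cost, which exceeds 1, making full contribution the dominant choice for everyone.
At the Nash equilibrium everyone contributes 31. Group total payoff = 9 × (31 × 0.93 + 1.9 × 31) = 789.57.

789.57 dollars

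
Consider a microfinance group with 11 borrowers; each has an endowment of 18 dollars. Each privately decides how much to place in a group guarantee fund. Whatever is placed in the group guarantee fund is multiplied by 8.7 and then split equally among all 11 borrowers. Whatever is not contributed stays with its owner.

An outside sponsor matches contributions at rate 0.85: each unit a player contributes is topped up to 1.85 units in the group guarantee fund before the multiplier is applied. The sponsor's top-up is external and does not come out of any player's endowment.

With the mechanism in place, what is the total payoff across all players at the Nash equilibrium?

3186.81 dollars

Under the mechanism each unit contributed yields 8.7 × 1.85 / 11 = 1.4632 back to its contributor per unit of net cost, which exceeds 1, making full contribution the dominant choice for everyone.
At the Nash equilibrium everyone contributes 18. Group total payoff = 8.7 × 1.85 × 198 = 3186.81.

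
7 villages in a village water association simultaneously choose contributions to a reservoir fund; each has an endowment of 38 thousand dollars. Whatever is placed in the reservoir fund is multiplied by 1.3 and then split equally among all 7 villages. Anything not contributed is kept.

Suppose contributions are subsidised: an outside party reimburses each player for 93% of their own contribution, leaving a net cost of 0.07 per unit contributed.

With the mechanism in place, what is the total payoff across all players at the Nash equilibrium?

Under the mechanism each unit contributed yields (1.3/7) / 0.07 = 2.6531 back to its contributor per unit of net cost, which exceeds 1, making full contribution the dominant choice for everyone.
So the Nash equilibrium is full contribution by all 7; the group earns 7 × (38 × 0.93 + 1.3 × 38) = 593.18.

593.18 thousand dollars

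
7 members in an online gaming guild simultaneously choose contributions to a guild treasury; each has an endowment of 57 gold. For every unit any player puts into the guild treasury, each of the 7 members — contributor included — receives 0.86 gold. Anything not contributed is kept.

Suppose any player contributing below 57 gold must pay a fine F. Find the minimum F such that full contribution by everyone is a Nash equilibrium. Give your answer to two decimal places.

Given the others contribute fully, the best deviation is to contribute 0 (any partial contribution still incurs the fine and gives up units whose private return 0.86 is below 1).
Deviating from 57 to 0 saves 57 gold but forfeits the deviator's share of the drop in the guild treasury: 0.86 × 57 = 49.02.
So the deviation gain is 57 − 49.02 = 7.98, and the fine must be at least 7.98 gold to wipe it out.

7.98 gold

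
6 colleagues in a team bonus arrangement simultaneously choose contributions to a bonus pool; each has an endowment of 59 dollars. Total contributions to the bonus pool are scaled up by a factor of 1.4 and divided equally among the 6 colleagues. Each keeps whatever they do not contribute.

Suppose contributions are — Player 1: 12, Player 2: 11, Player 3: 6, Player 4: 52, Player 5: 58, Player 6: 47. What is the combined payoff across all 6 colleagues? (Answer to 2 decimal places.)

428.40 dollars

Total contributed: 12 + 11 + 6 + 52 + 58 + 47 = 186; total kept: 6 × 59 − 186 = 168.
The bonus pool pays out 1.4 × 186 = 260.40 in aggregate.
Group total = 168 + 260.40 = 428.40.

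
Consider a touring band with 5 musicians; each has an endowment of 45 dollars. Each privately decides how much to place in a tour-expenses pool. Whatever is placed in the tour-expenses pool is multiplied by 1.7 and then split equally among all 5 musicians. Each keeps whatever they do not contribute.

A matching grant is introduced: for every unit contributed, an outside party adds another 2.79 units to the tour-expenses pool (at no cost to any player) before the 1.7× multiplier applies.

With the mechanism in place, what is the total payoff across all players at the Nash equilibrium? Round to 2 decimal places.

The effective private return per unit is now 1.7 × 3.79 / 5 = 1.2886 > 1, so every player's dominant strategy flips to full contribution.
At the Nash equilibrium everyone contributes 45. Group total payoff = 1.7 × 3.79 × 225 = 1449.68.

1449.68 dollars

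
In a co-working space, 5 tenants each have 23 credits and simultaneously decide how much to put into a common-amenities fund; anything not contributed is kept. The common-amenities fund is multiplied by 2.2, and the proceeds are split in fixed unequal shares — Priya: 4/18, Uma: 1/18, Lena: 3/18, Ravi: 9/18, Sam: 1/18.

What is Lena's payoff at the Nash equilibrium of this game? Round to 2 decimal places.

A player with share s gets back 2.2·s per unit contributed, so full contribution is dominant for anyone with s > 1/2.2 = 0.4545 and zero contribution is dominant for anyone below.
Only Ravi (9/18) clears that bar, contributing 23; the remaining 4 contribute 0. Total contributed: 23.
Lena keeps 23 and receives 2.2 × 23 × 3/18 = 8.43 from the common-amenities fund, for a payoff of 31.43.

31.43 credits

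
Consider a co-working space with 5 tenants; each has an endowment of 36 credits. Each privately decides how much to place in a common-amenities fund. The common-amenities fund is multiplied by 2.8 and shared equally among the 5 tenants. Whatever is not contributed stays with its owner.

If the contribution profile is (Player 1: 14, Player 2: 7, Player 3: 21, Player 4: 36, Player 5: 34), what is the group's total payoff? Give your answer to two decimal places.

Total contributed: 14 + 7 + 21 + 36 + 34 = 112; total kept: 5 × 36 − 112 = 68.
The common-amenities fund pays out 2.8 × 112 = 313.60 in aggregate.
Group total = 68 + 313.60 = 381.60.

381.60 credits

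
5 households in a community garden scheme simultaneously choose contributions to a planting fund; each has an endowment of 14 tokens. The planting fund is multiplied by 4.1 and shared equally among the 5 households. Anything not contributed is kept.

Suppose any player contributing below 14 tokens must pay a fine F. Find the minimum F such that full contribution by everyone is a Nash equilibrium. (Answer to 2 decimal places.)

2.52 tokens

Given the others contribute fully, the best deviation is to contribute 0 (any partial contribution still incurs the fine and gives up units whose private return 0.8200 is below 1).
Deviating from 14 to 0 saves 14 tokens but forfeits the deviator's share of the drop in the planting fund: 4.1/5 × 14 = 11.48.
So the deviation gain is 14 − 11.48 = 2.52, and the fine must be at least 2.52 tokens to wipe it out.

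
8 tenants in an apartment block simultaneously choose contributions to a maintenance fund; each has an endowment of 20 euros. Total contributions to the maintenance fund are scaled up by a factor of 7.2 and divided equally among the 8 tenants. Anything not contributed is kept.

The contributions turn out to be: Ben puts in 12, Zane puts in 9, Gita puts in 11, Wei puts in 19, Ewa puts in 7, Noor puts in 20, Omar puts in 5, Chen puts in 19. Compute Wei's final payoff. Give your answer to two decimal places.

92.80 euros

Total contributed: 12 + 9 + 11 + 19 + 7 + 20 + 5 + 19 = 102.
Each receives 7.2 × 102 / 8 = 91.80 from the maintenance fund.
Wei keeps 20 − 19 = 1, so Wei's payoff is 1 + 91.80 = 92.80.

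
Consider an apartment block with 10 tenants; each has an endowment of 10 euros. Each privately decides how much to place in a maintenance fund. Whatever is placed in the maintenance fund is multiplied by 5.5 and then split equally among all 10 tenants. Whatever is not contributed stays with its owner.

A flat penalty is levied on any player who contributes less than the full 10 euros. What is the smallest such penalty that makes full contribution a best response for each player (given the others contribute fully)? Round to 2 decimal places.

4.50 euros

Given the others contribute fully, the best deviation is to contribute 0 (any partial contribution still incurs the fine and gives up units whose private return 0.5500 is below 1).
Deviating from 10 to 0 saves 10 euros but forfeits the deviator's share of the drop in the maintenance fund: 5.5/10 × 10 = 5.50.
So the deviation gain is 10 − 5.50 = 4.50, and the fine must be at least 4.50 euros to wipe it out.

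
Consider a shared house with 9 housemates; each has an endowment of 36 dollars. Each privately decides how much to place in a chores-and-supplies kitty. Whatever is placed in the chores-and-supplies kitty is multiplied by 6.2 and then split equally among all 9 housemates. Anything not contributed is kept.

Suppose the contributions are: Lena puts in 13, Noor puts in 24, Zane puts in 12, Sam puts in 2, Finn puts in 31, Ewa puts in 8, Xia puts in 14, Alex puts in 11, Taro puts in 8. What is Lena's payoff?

Total contributed: 13 + 24 + 12 + 2 + 31 + 8 + 14 + 11 + 8 = 123.
Each receives 6.2 × 123 / 9 = 84.73 from the chores-and-supplies kitty.
Lena keeps 36 − 13 = 23, so Lena's payoff is 23 + 84.73 = 107.73.

107.73 dollars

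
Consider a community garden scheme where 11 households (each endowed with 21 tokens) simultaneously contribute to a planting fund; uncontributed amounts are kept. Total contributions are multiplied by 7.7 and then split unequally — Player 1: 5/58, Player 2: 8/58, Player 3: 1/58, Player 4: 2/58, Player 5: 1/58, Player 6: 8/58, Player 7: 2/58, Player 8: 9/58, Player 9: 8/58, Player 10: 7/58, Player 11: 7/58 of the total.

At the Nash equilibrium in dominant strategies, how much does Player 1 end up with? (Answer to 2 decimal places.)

76.76 tokens

For player j, contributing a unit is worthwhile iff 7.7 × (j's share) ≥ 1, i.e. iff j's share is at least 0.1299.
Player 2, Player 6, Player 8 and Player 9 clear that bar, contributing 21 each; the remaining 7 contribute 0. Total contributed: 84.
Player 1 keeps 21 and receives 7.7 × 84 × 5/58 = 55.76 from the planting fund, for a payoff of 76.76.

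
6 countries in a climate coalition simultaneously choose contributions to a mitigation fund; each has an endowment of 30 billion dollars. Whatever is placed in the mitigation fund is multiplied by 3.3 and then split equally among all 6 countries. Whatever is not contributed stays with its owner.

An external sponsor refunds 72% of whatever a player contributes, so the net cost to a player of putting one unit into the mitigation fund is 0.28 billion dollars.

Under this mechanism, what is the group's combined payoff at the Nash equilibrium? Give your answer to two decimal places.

723.60 billion dollars

The effective private return per unit is now (3.3/6) / 0.28 = 1.9643 > 1, so every player's dominant strategy flips to full contribution.
So the Nash equilibrium is full contribution by all 6; the group earns 6 × (30 × 0.72 + 3.3 × 30) = 723.60.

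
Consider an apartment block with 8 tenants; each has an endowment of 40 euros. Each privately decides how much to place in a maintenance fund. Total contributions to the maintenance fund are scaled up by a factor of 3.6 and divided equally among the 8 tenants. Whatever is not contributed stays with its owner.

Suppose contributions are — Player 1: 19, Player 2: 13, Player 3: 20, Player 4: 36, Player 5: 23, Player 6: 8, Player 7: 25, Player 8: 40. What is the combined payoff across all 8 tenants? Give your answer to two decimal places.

798.40 euros

Total contributed: 19 + 13 + 20 + 36 + 23 + 8 + 25 + 40 = 184; total kept: 8 × 40 − 184 = 136.
The maintenance fund pays out 3.6 × 184 = 662.40 in aggregate.
Group total = 136 + 662.40 = 798.40.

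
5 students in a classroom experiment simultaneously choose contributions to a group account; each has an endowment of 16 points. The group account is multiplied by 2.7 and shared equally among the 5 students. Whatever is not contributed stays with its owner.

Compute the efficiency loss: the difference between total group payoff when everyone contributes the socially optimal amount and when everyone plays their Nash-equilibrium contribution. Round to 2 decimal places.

136.00 points

Each contributed unit returns 2.7/5 = 0.5400 to its contributor — below 1 — so contributing 0 is dominant for every player. At the Nash equilibrium everyone keeps their 16, and the group total is 5 × 16 = 80.
Each contributed unit returns 2.700 to the group as a whole (0.5400 to each of 5 players), which exceeds 1, so the social optimum is full contribution: group total = 2.700 × 80 = 216.00.
Efficiency loss = 216.00 − 80 = 136.00.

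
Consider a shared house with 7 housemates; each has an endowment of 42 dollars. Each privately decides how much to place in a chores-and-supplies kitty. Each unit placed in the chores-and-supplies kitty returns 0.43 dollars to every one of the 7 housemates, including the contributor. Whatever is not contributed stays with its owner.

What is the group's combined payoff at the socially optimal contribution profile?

Each contributed unit returns 3.010 to the group as a whole (0.43 to each of 7 players), which exceeds 1, so the social optimum is full contribution: group total = 3.010 × 294 = 884.94.

884.94 dollars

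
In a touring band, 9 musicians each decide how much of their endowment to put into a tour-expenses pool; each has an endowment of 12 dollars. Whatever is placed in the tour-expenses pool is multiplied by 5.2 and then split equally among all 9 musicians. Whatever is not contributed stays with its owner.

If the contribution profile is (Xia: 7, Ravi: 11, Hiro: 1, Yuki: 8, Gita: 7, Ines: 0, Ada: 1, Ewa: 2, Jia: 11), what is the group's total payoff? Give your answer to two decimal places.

Total contributed: 7 + 11 + 1 + 8 + 7 + 0 + 1 + 2 + 11 = 48; total kept: 9 × 12 − 48 = 60.
The tour-expenses pool pays out 5.2 × 48 = 249.60 in aggregate.
Group total = 60 + 249.60 = 309.60.

309.60 dollars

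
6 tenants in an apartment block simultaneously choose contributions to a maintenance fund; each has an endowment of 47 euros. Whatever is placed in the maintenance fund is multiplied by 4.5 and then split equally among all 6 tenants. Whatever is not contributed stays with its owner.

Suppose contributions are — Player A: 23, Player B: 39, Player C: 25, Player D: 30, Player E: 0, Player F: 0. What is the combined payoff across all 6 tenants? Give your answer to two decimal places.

691.50 euros

Total contributed: 23 + 39 + 25 + 30 + 0 + 0 = 117; total kept: 6 × 47 − 117 = 165.
The maintenance fund pays out 4.5 × 117 = 526.50 in aggregate.
Group total = 165 + 526.50 = 691.50.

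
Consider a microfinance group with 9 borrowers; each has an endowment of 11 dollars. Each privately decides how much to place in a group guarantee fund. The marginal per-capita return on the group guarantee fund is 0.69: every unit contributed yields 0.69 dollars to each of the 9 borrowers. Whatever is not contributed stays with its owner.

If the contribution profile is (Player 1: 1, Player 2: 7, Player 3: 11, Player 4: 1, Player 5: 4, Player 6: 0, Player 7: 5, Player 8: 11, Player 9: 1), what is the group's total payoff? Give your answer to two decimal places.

Total contributed: 1 + 7 + 11 + 1 + 4 + 0 + 5 + 11 + 1 = 41; total kept: 9 × 11 − 41 = 58.
The group guarantee fund pays out 0.69 × 9 × 41 = 254.61 in aggregate.
Group total = 58 + 254.61 = 312.61.

312.61 dollars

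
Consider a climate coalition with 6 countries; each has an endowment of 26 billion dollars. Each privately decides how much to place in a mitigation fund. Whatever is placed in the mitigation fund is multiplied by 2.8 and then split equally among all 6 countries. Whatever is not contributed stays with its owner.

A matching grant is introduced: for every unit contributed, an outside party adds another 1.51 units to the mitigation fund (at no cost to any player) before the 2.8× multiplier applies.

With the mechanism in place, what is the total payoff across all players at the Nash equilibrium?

With the mechanism, a contributed unit returns 2.8 × 2.51 / 6 = 1.1713 per unit of net cost to the contributor — now above 1 — so contributing fully is weakly dominant for every player.
So the Nash equilibrium is full contribution by all 6; the group earns 2.8 × 2.51 × 156 = 1096.37.

1096.37 billion dollars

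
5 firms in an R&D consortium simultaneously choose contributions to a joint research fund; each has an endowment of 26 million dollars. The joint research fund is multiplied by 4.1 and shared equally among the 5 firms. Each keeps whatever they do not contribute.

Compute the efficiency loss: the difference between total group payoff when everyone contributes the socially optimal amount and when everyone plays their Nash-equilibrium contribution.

Each contributed unit returns 4.1/5 = 0.8200 to its contributor — below 1 — so contributing 0 is dominant for every player. At the Nash equilibrium everyone keeps their 26, and the group total is 5 × 26 = 130.
Each contributed unit returns 4.100 to the group as a whole (0.8200 to each of 5 players), which exceeds 1, so the social optimum is full contribution: group total = 4.100 × 130 = 533.00.
Efficiency loss = 533.00 − 130 = 403.00.

403.00 million dollars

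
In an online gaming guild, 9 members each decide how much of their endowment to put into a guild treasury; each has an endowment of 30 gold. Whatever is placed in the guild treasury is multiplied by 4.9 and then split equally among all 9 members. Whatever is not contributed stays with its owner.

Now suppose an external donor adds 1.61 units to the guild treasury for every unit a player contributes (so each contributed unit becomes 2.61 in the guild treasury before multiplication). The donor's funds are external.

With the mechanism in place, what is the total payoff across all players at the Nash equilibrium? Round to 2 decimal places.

With the mechanism, a contributed unit returns 4.9 × 2.61 / 9 = 1.4210 per unit of net cost to the contributor — now above 1 — so contributing fully is weakly dominant for every player.
So the Nash equilibrium is full contribution by all 9; the group earns 4.9 × 2.61 × 270 = 3453.03.

3453.03 gold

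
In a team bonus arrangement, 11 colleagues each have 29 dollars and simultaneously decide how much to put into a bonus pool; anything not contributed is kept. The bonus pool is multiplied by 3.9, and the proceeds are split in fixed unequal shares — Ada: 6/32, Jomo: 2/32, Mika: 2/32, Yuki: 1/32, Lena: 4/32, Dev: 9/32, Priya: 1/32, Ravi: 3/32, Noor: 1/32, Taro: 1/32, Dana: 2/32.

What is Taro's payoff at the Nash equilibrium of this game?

Each unit j contributes comes back to j as 3.9 × (j's share), so j prefers to contribute only if that share exceeds 1/3.9 = 0.2564; otherwise keeping the unit dominates.
Only Dev (9/32) clears that bar, contributing 29; the remaining 10 contribute 0. Total contributed: 29.
Taro keeps 29 and receives 3.9 × 29 × 1/32 = 3.53 from the bonus pool, for a payoff of 32.53.

32.53 dollars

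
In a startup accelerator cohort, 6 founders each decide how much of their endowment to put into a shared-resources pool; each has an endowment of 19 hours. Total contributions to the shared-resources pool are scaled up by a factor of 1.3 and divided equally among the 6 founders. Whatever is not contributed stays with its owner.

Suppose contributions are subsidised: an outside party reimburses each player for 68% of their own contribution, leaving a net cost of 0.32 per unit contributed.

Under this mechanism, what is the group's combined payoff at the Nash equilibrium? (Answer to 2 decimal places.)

The effective private return is (1.3/6) / 0.32 = 0.6771, which is still under 1, so the mechanism doesn't change anyone's dominant strategy: zero contribution.
Everyone keeps their endowment and the group total is 6 × 19 = 114.

114.00 hours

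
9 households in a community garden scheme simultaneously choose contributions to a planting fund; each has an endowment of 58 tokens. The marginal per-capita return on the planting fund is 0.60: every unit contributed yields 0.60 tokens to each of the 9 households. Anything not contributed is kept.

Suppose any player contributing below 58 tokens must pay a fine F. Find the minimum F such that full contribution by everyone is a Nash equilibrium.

Given the others contribute fully, the best deviation is to contribute 0 (any partial contribution still incurs the fine and gives up units whose private return 0.60 is below 1).
Deviating from 58 to 0 saves 58 tokens but forfeits the deviator's share of the drop in the planting fund: 0.60 × 58 = 34.80.
So the deviation gain is 58 − 34.80 = 23.20, and the fine must be at least 23.20 tokens to wipe it out.

23.20 tokens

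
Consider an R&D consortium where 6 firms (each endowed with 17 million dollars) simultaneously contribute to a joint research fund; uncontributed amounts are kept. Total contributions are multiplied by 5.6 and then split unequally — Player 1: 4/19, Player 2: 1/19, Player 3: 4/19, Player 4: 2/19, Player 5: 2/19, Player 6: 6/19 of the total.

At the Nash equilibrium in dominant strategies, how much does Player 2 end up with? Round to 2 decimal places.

32.03 million dollars

Player j's private return per contributed unit is 5.6 × (j's share). Contributing is weakly dominant for j when that share is at least 1/5.6 = 0.1786, and contributing 0 is dominant otherwise.
Player 1, Player 3 and Player 6 are above the threshold, contributing 17 each; the remaining 3 contribute 0. Total contributed: 51.
Player 2 keeps 17 and receives 5.6 × 51 × 1/19 = 15.03 from the joint research fund, for a payoff of 32.03.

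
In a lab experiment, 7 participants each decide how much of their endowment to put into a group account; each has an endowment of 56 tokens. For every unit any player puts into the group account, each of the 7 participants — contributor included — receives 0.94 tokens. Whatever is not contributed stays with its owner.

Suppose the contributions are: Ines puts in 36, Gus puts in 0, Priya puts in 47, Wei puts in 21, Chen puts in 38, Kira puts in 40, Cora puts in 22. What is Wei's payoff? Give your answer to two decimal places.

Total contributed: 36 + 0 + 47 + 21 + 38 + 40 + 22 = 204.
Each receives 0.94 × 204 = 191.76 from the group account.
Wei keeps 56 − 21 = 35, so Wei's payoff is 35 + 191.76 = 226.76.

226.76 tokens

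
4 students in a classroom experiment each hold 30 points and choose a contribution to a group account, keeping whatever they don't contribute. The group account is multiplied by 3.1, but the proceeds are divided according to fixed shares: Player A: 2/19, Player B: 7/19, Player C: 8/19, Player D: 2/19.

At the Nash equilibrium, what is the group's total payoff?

246.00 points

A player with share s gets back 3.1·s per unit contributed, so full contribution is dominant for anyone with s > 1/3.1 = 0.3226 and zero contribution is dominant for anyone below.
Player B and Player C are above the threshold, contributing 30 each; the remaining 2 contribute 0. Total contributed: 60.
The group account pays out 3.1 × 60 = 186.00 in total (split across the unequal shares, but the aggregate is all that matters for the group sum).
The 2 free-riders keep 30 each, adding 60. Group total = 60 + 186.00 = 246.00.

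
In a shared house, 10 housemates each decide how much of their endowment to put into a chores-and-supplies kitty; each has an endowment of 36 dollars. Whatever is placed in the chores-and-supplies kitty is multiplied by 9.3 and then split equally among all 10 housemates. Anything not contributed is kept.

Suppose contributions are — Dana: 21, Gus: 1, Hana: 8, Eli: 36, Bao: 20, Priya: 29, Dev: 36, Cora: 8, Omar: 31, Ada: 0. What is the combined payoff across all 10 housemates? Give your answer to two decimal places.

Total contributed: 21 + 1 + 8 + 36 + 20 + 29 + 36 + 8 + 31 + 0 = 190; total kept: 10 × 36 − 190 = 170.
The chores-and-supplies kitty pays out 9.3 × 190 = 1767.00 in aggregate.
Group total = 170 + 1767.00 = 1937.00.

1937.00 dollars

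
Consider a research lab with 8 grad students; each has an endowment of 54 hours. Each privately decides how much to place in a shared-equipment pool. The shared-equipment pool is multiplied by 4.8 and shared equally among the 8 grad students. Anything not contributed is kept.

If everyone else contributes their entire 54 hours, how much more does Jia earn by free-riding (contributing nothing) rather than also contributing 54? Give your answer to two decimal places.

Switching from a contribution of 54 to 0 lets Jia keep an extra 54 hours, but lowers the shared-equipment pool by 54, which costs Jia their own share of that drop: 4.8/8 × 54 = 32.40.
Net gain = 54 − 32.40 = 21.60. The private return per contributed unit (0.6000) is below 1, so free-riding is indeed the best response regardless of what the others do.

21.60 hours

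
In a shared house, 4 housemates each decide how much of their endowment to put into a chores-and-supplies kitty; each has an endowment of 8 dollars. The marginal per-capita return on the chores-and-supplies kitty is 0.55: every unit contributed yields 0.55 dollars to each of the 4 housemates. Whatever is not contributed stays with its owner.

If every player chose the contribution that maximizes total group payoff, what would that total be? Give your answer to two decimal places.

70.40 dollars

Each contributed unit returns 2.200 to the group as a whole (0.55 to each of 4 players), which exceeds 1, so the social optimum is full contribution: group total = 2.200 × 32 = 70.40.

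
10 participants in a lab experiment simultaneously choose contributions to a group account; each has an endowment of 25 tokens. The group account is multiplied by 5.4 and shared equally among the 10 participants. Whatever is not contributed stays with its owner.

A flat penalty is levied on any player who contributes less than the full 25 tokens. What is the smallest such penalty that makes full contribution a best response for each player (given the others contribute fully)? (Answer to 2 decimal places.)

Given the others contribute fully, the best deviation is to contribute 0 (any partial contribution still incurs the fine and gives up units whose private return 0.5400 is below 1).
Deviating from 25 to 0 saves 25 tokens but forfeits the deviator's share of the drop in the group account: 5.4/10 × 25 = 13.50.
So the deviation gain is 25 − 13.50 = 11.50, and the fine must be at least 11.50 tokens to wipe it out.

11.50 tokens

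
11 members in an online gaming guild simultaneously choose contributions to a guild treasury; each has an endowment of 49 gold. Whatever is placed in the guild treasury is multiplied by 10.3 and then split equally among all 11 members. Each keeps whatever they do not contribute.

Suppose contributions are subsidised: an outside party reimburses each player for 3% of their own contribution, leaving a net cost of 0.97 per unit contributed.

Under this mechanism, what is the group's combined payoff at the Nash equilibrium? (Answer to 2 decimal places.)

539.00 gold

The effective private return is (10.3/11) / 0.97 = 0.9653, which is still under 1, so the mechanism doesn't change anyone's dominant strategy: zero contribution.
Everyone keeps their endowment and the group total is 11 × 49 = 539.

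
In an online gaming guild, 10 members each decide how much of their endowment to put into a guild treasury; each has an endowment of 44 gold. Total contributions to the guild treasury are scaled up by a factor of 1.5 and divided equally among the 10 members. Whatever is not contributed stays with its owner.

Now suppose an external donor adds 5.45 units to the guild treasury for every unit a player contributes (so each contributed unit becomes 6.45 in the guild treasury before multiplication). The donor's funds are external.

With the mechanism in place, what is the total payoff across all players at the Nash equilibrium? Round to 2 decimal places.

440.00 gold

With the mechanism, a contributed unit returns 1.5 × 6.45 / 10 = 0.9675 per unit of net cost — still below 1 — so contributing 0 remains dominant for every player.
At the Nash equilibrium no one contributes; group total payoff = 10 × 44 = 440.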